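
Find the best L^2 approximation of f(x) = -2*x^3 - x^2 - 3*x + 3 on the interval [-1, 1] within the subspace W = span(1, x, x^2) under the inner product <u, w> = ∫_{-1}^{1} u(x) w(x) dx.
g(x) = -x^2 - 21*x/5 + 3

The best approximation g ∈ W is the orthogonal projection of f onto W. Writing g = a_0 + a_1 x + a_2 x^2, the coefficients solve the normal equations G · a = b where
  G_{ij} = <φ_i, φ_j> and b_i = <f, φ_i>, with φ_0 = 1, φ_1 = x, φ_2 = x^2.
G =
  [2, 0, 2/3]
  [0, 2/3, 0]
  [2/3, 0, 2/5],
b = (16/3, -14/5, 8/5).
Solving gives a_0 = 3, a_1 = -21/5, a_2 = -1, so
  g(x) = -x^2 - 21*x/5 + 3.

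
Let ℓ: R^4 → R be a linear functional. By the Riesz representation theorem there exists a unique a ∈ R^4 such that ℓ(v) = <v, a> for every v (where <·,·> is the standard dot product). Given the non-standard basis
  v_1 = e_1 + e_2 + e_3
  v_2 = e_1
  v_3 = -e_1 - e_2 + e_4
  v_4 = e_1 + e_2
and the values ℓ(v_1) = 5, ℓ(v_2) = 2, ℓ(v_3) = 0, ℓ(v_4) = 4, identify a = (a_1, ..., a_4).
a = (2, 2, 1, 4)

Write a = (a_1, ..., a_4) in the standard basis. For each basis vector v_i, ℓ(v_i) = <v_i, a> is a linear equation in the a_j's. Collect the n equations into a matrix system V a = ℓ, where row i of V is v_i (expressed in the standard basis). Since V is invertible (lower-triangular with 1s on the diagonal, up to permutation), solve by back-substitution:
  V =
[[1, 1, 1, 0],
 [1, 0, 0, 0],
 [-1, -1, 0, 1],
 [1, 1, 0, 0]]
  V a = (5, 2, 0, 4)
Solving gives a = (2, 2, 1, 4).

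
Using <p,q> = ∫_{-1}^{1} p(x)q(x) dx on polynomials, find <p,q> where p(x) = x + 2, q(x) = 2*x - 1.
<p,q> = -8/3

Expand the product: p(x)·q(x) = 2*x^2 + 3*x - 2.
∫_{-1}^{1} of each monomial x^k gives [2/(k+1) if k even, 0 if k odd]. Integrating term-by-term (or equivalently evaluating the antiderivative F(x) = 2*x^3/3 + 3*x^2/2 - 2*x at the endpoints):
  F(1) − F(−1) = 1/6 − (17/6) = -8/3.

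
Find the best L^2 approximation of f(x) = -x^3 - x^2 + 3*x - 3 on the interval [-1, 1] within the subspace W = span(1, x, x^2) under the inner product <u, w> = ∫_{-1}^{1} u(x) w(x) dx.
g(x) = -x^2 + 12*x/5 - 3

The best approximation g ∈ W is the orthogonal projection of f onto W. Writing g = a_0 + a_1 x + a_2 x^2, the coefficients solve the normal equations G · a = b where
  G_{ij} = <φ_i, φ_j> and b_i = <f, φ_i>, with φ_0 = 1, φ_1 = x, φ_2 = x^2.
G =
  [2, 0, 2/3]
  [0, 2/3, 0]
  [2/3, 0, 2/5],
b = (-20/3, 8/5, -12/5).
Solving gives a_0 = -3, a_1 = 12/5, a_2 = -1, so
  g(x) = -x^2 + 12*x/5 - 3.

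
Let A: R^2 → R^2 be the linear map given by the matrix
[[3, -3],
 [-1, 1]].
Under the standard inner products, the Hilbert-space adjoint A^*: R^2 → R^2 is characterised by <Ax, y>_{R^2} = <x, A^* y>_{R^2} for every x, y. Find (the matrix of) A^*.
A^* = A^T =
[[3, -1],
 [-3, 1]]

For real matrices with standard dot products, the defining identity <Ax, y> = <x, A^* y> gives (Ax)^T y = x^T (A^*) y, i.e. x^T A^T y = x^T (A^*) y. Since this holds for all x, y, we must have A^* = A^T. Therefore
A^* =
[[3, -1],
 [-3, 1]].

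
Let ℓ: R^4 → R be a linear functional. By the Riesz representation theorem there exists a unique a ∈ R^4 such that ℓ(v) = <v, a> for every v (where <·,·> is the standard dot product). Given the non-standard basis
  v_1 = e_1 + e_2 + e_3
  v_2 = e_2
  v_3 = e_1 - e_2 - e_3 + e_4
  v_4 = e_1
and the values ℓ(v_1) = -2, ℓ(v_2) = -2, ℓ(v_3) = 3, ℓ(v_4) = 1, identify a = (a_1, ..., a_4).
a = (1, -2, -1, -1)

Write a = (a_1, ..., a_4) in the standard basis. For each basis vector v_i, ℓ(v_i) = <v_i, a> is a linear equation in the a_j's. Collect the n equations into a matrix system V a = ℓ, where row i of V is v_i (expressed in the standard basis). Since V is invertible (lower-triangular with 1s on the diagonal, up to permutation), solve by back-substitution:
  V =
[[1, 1, 1, 0],
 [0, 1, 0, 0],
 [1, -1, -1, 1],
 [1, 0, 0, 0]]
  V a = (-2, -2, 3, 1)
Solving gives a = (1, -2, -1, -1).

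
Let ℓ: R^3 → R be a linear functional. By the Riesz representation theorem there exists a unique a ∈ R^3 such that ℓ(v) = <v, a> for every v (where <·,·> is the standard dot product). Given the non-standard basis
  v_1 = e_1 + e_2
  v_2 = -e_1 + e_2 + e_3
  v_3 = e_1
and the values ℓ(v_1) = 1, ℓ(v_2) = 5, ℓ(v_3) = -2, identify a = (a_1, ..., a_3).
a = (-2, 3, 0)

Write a = (a_1, ..., a_3) in the standard basis. For each basis vector v_i, ℓ(v_i) = <v_i, a> is a linear equation in the a_j's. Collect the n equations into a matrix system V a = ℓ, where row i of V is v_i (expressed in the standard basis). Since V is invertible (lower-triangular with 1s on the diagonal, up to permutation), solve by back-substitution:
  V =
[[1, 1, 0],
 [-1, 1, 1],
 [1, 0, 0]]
  V a = (1, 5, -2)
Solving gives a = (-2, 3, 0).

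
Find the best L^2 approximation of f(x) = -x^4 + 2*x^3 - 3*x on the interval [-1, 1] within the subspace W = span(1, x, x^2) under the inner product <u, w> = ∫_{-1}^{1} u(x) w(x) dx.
g(x) = -6*x^2/7 - 9*x/5 + 3/35

The best approximation g ∈ W is the orthogonal projection of f onto W. Writing g = a_0 + a_1 x + a_2 x^2, the coefficients solve the normal equations G · a = b where
  G_{ij} = <φ_i, φ_j> and b_i = <f, φ_i>, with φ_0 = 1, φ_1 = x, φ_2 = x^2.
G =
  [2, 0, 2/3]
  [0, 2/3, 0]
  [2/3, 0, 2/5],
b = (-2/5, -6/5, -2/7).
Solving gives a_0 = 3/35, a_1 = -9/5, a_2 = -6/7, so
  g(x) = -6*x^2/7 - 9*x/5 + 3/35.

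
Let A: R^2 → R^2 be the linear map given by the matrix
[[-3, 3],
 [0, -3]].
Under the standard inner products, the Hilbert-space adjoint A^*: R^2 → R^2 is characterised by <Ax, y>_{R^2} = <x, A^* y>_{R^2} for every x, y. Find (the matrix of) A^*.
A^* = A^T =
[[-3, 0],
 [3, -3]]

For real matrices with standard dot products, the defining identity <Ax, y> = <x, A^* y> gives (Ax)^T y = x^T (A^*) y, i.e. x^T A^T y = x^T (A^*) y. Since this holds for all x, y, we must have A^* = A^T. Therefore
A^* =
[[-3, 0],
 [3, -3]].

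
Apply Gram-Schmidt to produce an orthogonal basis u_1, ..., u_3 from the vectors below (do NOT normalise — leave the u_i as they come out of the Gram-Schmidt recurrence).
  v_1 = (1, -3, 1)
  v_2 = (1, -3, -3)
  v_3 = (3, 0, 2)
Orthogonal basis:
  u_1 = (1, -3, 1)
  u_2 = (4/11, -12/11, -40/11)
  u_3 = (27/10, 9/10, 0)

Apply the Gram-Schmidt recurrence
  u_1 = v_1
  u_i = v_i − Σ_{j<i} ((v_i · u_j) / (u_j · u_j)) · u_j.

Step by step this gives:
  u_1 = (1, -3, 1)
  u_2 = (4/11, -12/11, -40/11)
  u_3 = (27/10, 9/10, 0)

Orthogonality check:
  u_2 · u_1 = 0 (should be 0)
  u_3 · u_1 = 0 (should be 0)
  u_3 · u_2 = 0 (should be 0)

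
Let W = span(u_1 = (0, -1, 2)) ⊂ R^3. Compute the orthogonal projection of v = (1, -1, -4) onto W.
proj_W(v) = (0, 7/5, -14/5)

Set up U = [u_1 | ... | u_1] ∈ R^(3×1). The projector onto W = col(U) is P = U (U^T U)^(-1) U^T.
Compute U^T U =
  [5],
and U^T v = (-7).
Solve U^T U · c = U^T v for the coefficients: c = (-7/5). The projection is proj_W(v) = U c.
Check: (v - proj_W(v)) · u_1 = 0  (should be 0).
Result: proj_W(v) = (0, 7/5, -14/5).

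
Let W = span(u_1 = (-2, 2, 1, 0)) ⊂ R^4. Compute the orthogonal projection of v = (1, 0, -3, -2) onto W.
proj_W(v) = (10/9, -10/9, -5/9, 0)

Set up U = [u_1 | ... | u_1] ∈ R^(4×1). The projector onto W = col(U) is P = U (U^T U)^(-1) U^T.
Compute U^T U =
  [9],
and U^T v = (-5).
Solve U^T U · c = U^T v for the coefficients: c = (-5/9). The projection is proj_W(v) = U c.
Check: (v - proj_W(v)) · u_1 = 0  (should be 0).
Result: proj_W(v) = (10/9, -10/9, -5/9, 0).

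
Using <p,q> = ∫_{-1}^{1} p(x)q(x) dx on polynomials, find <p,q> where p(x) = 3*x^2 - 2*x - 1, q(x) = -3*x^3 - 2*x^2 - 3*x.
<p,q> = 16/3

Expand the product: p(x)·q(x) = -9*x^5 - 2*x^3 + 8*x^2 + 3*x.
∫_{-1}^{1} of each monomial x^k gives [2/(k+1) if k even, 0 if k odd]. Integrating term-by-term (or equivalently evaluating the antiderivative F(x) = -3*x^6/2 - x^4/2 + 8*x^3/3 + 3*x^2/2 at the endpoints):
  F(1) − F(−1) = 13/6 − (-19/6) = 16/3.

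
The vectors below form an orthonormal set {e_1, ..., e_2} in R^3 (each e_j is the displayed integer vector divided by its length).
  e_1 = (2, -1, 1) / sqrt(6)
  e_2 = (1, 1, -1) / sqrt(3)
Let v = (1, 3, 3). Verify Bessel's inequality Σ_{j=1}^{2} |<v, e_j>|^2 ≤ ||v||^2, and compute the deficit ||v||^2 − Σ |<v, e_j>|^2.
Σ |<v, e_j>|^2 = 1; ||v||^2 = 19; deficit = 18

Write each e_j = u_j / sqrt(<u_j, u_j>) where u_j is the displayed integer vector. Then <v, e_j> = <v, u_j> / sqrt(<u_j, u_j>), so |<v, e_j>|^2 = <v, u_j>^2 / <u_j, u_j>.
Coefficients: <v, e_1> = 2/sqrt(6), <v, e_2> = 1/sqrt(3).
Square and sum: Σ |<v, e_j>|^2 = 1.
Compute ||v||^2 = v·v = 19.
Deficit = 19 − 1 = 18 ≥ 0, confirming Bessel's inequality. (The deficit equals ||v − Σ <v,e_j> e_j||^2, the squared distance from v to span{e_j}.)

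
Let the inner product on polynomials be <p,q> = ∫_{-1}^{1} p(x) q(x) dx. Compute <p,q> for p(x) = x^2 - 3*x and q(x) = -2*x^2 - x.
<p,q> = 6/5

Expand the product: p(x)·q(x) = -2*x^4 + 5*x^3 + 3*x^2.
∫_{-1}^{1} of each monomial x^k gives [2/(k+1) if k even, 0 if k odd]. Integrating term-by-term (or equivalently evaluating the antiderivative F(x) = -2*x^5/5 + 5*x^4/4 + x^3 at the endpoints):
  F(1) − F(−1) = 37/20 − (13/20) = 6/5.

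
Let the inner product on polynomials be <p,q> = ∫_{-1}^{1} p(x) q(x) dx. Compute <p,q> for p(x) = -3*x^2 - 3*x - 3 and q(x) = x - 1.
<p,q> = 6

Expand the product: p(x)·q(x) = 3 - 3*x^3.
∫_{-1}^{1} of each monomial x^k gives [2/(k+1) if k even, 0 if k odd]. Integrating term-by-term (or equivalently evaluating the antiderivative F(x) = -3*x^4/4 + 3*x at the endpoints):
  F(1) − F(−1) = 9/4 − (-15/4) = 6.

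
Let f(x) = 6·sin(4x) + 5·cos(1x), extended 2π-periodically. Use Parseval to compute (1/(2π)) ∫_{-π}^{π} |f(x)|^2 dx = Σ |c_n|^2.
Σ |c_n|^2 = 61/2

Expand |f|^2 and use orthogonality of {sin(nx), cos(mx)} on [-π, π]:
  ∫_{-π}^{π} sin(nx)^2 dx = π, ∫ cos(mx)^2 dx = π, and cross terms integrate to 0.
So ∫_{-π}^{π} f(x)^2 dx = 6^2 · π + 5^2 · π = (36 + 25)π.
Divide by 2π: (36 + 25)/2 = 61/2.
By Parseval, this equals Σ |c_n|^2.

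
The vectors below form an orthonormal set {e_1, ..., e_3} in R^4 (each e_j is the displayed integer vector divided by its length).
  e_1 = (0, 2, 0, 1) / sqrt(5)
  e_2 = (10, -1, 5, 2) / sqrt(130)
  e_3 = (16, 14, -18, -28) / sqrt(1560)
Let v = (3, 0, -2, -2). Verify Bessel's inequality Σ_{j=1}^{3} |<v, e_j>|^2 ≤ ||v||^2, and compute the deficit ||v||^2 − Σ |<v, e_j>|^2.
Σ |<v, e_j>|^2 = 46/3; ||v||^2 = 17; deficit = 5/3

Write each e_j = u_j / sqrt(<u_j, u_j>) where u_j is the displayed integer vector. Then <v, e_j> = <v, u_j> / sqrt(<u_j, u_j>), so |<v, e_j>|^2 = <v, u_j>^2 / <u_j, u_j>.
Coefficients: <v, e_1> = -2/sqrt(5), <v, e_2> = 16/sqrt(130), <v, e_3> = 140/sqrt(1560).
Square and sum: Σ |<v, e_j>|^2 = 46/3.
Compute ||v||^2 = v·v = 17.
Deficit = 17 − 46/3 = 5/3 ≥ 0, confirming Bessel's inequality. (The deficit equals ||v − Σ <v,e_j> e_j||^2, the squared distance from v to span{e_j}.)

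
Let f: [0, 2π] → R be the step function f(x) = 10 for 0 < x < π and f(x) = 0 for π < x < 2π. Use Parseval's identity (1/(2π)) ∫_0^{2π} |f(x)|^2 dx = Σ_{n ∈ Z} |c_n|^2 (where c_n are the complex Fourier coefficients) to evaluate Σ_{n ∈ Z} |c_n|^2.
Σ |c_n|^2 = 50

Parseval equates the L^2 energy of f (normalised by 1/(2π)) with the ℓ^2 sum of its Fourier coefficients: (1/(2π)) ∫_0^{2π} |f|^2 = Σ |c_n|^2.
Compute the left side: (1/(2π)) [∫_0^π 10^2 dx + ∫_π^{2π} 0^2 dx] = (1/(2π)) · (100π + 0π) = (100 + 0)/2 = 50.
So Σ_{n ∈ Z} |c_n|^2 = 50.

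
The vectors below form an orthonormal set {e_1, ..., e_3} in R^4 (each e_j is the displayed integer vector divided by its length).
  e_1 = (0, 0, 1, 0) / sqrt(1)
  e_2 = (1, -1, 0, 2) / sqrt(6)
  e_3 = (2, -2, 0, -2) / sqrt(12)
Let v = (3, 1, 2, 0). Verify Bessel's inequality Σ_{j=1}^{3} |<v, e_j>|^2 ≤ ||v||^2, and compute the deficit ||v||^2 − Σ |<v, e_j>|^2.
Σ |<v, e_j>|^2 = 6; ||v||^2 = 14; deficit = 8

Write each e_j = u_j / sqrt(<u_j, u_j>) where u_j is the displayed integer vector. Then <v, e_j> = <v, u_j> / sqrt(<u_j, u_j>), so |<v, e_j>|^2 = <v, u_j>^2 / <u_j, u_j>.
Coefficients: <v, e_1> = 2/sqrt(1), <v, e_2> = 2/sqrt(6), <v, e_3> = 4/sqrt(12).
Square and sum: Σ |<v, e_j>|^2 = 6.
Compute ||v||^2 = v·v = 14.
Deficit = 14 − 6 = 8 ≥ 0, confirming Bessel's inequality. (The deficit equals ||v − Σ <v,e_j> e_j||^2, the squared distance from v to span{e_j}.)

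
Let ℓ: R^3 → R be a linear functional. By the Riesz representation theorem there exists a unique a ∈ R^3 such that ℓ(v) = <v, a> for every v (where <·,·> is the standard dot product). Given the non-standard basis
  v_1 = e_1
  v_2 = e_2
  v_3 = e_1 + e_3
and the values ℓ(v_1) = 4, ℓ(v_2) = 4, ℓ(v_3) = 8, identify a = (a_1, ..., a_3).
a = (4, 4, 4)

Write a = (a_1, ..., a_3) in the standard basis. For each basis vector v_i, ℓ(v_i) = <v_i, a> is a linear equation in the a_j's. Collect the n equations into a matrix system V a = ℓ, where row i of V is v_i (expressed in the standard basis). Since V is invertible (lower-triangular with 1s on the diagonal, up to permutation), solve by back-substitution:
  V =
[[1, 0, 0],
 [0, 1, 0],
 [1, 0, 1]]
  V a = (4, 4, 8)
Solving gives a = (4, 4, 4).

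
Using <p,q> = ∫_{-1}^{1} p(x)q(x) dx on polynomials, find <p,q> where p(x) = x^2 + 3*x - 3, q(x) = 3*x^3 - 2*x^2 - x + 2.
<p,q> = -88/15

Expand the product: p(x)·q(x) = 3*x^5 + 7*x^4 - 16*x^3 + 5*x^2 + 9*x - 6.
∫_{-1}^{1} of each monomial x^k gives [2/(k+1) if k even, 0 if k odd]. Integrating term-by-term (or equivalently evaluating the antiderivative F(x) = x^6/2 + 7*x^5/5 - 4*x^4 + 5*x^3/3 + 9*x^2/2 - 6*x at the endpoints):
  F(1) − F(−1) = -29/15 − (59/15) = -88/15.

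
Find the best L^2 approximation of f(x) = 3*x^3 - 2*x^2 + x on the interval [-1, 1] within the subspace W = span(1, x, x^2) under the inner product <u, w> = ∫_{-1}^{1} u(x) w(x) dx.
g(x) = -2*x^2 + 14*x/5

The best approximation g ∈ W is the orthogonal projection of f onto W. Writing g = a_0 + a_1 x + a_2 x^2, the coefficients solve the normal equations G · a = b where
  G_{ij} = <φ_i, φ_j> and b_i = <f, φ_i>, with φ_0 = 1, φ_1 = x, φ_2 = x^2.
G =
  [2, 0, 2/3]
  [0, 2/3, 0]
  [2/3, 0, 2/5],
b = (-4/3, 28/15, -4/5).
Solving gives a_0 = 0, a_1 = 14/5, a_2 = -2, so
  g(x) = -2*x^2 + 14*x/5.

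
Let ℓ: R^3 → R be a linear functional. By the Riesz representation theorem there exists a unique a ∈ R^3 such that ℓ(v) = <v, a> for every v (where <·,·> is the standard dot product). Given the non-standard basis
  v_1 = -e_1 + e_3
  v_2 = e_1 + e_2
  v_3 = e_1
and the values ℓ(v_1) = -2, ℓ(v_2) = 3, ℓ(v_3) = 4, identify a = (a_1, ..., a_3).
a = (4, -1, 2)

Write a = (a_1, ..., a_3) in the standard basis. For each basis vector v_i, ℓ(v_i) = <v_i, a> is a linear equation in the a_j's. Collect the n equations into a matrix system V a = ℓ, where row i of V is v_i (expressed in the standard basis). Since V is invertible (lower-triangular with 1s on the diagonal, up to permutation), solve by back-substitution:
  V =
[[-1, 0, 1],
 [1, 1, 0],
 [1, 0, 0]]
  V a = (-2, 3, 4)
Solving gives a = (4, -1, 2).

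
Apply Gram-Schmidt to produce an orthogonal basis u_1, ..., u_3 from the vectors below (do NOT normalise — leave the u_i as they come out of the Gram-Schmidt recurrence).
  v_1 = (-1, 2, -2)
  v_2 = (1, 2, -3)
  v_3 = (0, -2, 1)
Orthogonal basis:
  u_1 = (-1, 2, -2)
  u_2 = (2, 0, -1)
  u_3 = (-4/15, -2/3, -8/15)

Apply the Gram-Schmidt recurrence
  u_1 = v_1
  u_i = v_i − Σ_{j<i} ((v_i · u_j) / (u_j · u_j)) · u_j.

Step by step this gives:
  u_1 = (-1, 2, -2)
  u_2 = (2, 0, -1)
  u_3 = (-4/15, -2/3, -8/15)

Orthogonality check:
  u_2 · u_1 = 0 (should be 0)
  u_3 · u_1 = 0 (should be 0)
  u_3 · u_2 = 0 (should be 0)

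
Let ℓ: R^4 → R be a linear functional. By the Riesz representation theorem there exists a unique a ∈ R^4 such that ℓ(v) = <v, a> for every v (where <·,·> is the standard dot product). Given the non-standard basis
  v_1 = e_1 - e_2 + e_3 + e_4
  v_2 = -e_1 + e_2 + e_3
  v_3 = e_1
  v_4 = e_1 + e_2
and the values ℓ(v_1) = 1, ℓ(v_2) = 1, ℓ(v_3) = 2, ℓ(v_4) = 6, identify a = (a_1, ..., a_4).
a = (2, 4, -1, 4)

Write a = (a_1, ..., a_4) in the standard basis. For each basis vector v_i, ℓ(v_i) = <v_i, a> is a linear equation in the a_j's. Collect the n equations into a matrix system V a = ℓ, where row i of V is v_i (expressed in the standard basis). Since V is invertible (lower-triangular with 1s on the diagonal, up to permutation), solve by back-substitution:
  V =
[[1, -1, 1, 1],
 [-1, 1, 1, 0],
 [1, 0, 0, 0],
 [1, 1, 0, 0]]
  V a = (1, 1, 2, 6)
Solving gives a = (2, 4, -1, 4).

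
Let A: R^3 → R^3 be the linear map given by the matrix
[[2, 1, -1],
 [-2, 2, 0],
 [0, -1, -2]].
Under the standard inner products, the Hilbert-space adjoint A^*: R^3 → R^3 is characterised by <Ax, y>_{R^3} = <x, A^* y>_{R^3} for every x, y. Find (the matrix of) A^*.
A^* = A^T =
[[2, -2, 0],
 [1, 2, -1],
 [-1, 0, -2]]

For real matrices with standard dot products, the defining identity <Ax, y> = <x, A^* y> gives (Ax)^T y = x^T (A^*) y, i.e. x^T A^T y = x^T (A^*) y. Since this holds for all x, y, we must have A^* = A^T. Therefore
A^* =
[[2, -2, 0],
 [1, 2, -1],
 [-1, 0, -2]].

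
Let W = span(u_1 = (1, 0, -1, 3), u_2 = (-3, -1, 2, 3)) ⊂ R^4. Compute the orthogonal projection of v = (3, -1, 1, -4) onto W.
proj_W(v) = (4/3, 2/3, -2/3, -4)

Set up U = [u_1 | ... | u_2] ∈ R^(4×2). The projector onto W = col(U) is P = U (U^T U)^(-1) U^T.
Compute U^T U =
  [11, 4]
  [4, 23],
and U^T v = (-10, -18).
Solve U^T U · c = U^T v for the coefficients: c = (-2/3, -2/3). The projection is proj_W(v) = U c.
Check: (v - proj_W(v)) · u_1 = 0  (should be 0).
Check: (v - proj_W(v)) · u_2 = 0  (should be 0).
Result: proj_W(v) = (4/3, 2/3, -2/3, -4).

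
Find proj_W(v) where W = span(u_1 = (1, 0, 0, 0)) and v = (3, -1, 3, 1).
proj_W(v) = (3, 0, 0, 0)

Set up U = [u_1 | ... | u_1] ∈ R^(4×1). The projector onto W = col(U) is P = U (U^T U)^(-1) U^T.
Compute U^T U =
  [1],
and U^T v = (3).
Solve U^T U · c = U^T v for the coefficients: c = (3). The projection is proj_W(v) = U c.
Check: (v - proj_W(v)) · u_1 = 0  (should be 0).
Result: proj_W(v) = (3, 0, 0, 0).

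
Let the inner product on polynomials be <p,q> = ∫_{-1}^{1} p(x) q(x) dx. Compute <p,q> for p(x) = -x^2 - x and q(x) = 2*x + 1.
<p,q> = -2

Expand the product: p(x)·q(x) = -2*x^3 - 3*x^2 - x.
∫_{-1}^{1} of each monomial x^k gives [2/(k+1) if k even, 0 if k odd]. Integrating term-by-term (or equivalently evaluating the antiderivative F(x) = -x^4/2 - x^3 - x^2/2 at the endpoints):
  F(1) − F(−1) = -2 − (0) = -2.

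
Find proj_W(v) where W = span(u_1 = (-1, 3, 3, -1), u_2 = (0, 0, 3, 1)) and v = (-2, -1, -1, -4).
proj_W(v) = (-7/17, 21/17, -63/34, -49/34)

Set up U = [u_1 | ... | u_2] ∈ R^(4×2). The projector onto W = col(U) is P = U (U^T U)^(-1) U^T.
Compute U^T U =
  [20, 8]
  [8, 10],
and U^T v = (0, -7).
Solve U^T U · c = U^T v for the coefficients: c = (7/17, -35/34). The projection is proj_W(v) = U c.
Check: (v - proj_W(v)) · u_1 = 0  (should be 0).
Check: (v - proj_W(v)) · u_2 = 0  (should be 0).
Result: proj_W(v) = (-7/17, 21/17, -63/34, -49/34).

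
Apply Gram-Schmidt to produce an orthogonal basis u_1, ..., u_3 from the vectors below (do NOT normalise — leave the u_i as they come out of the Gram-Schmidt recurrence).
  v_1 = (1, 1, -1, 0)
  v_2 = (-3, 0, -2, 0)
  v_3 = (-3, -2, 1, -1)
Orthogonal basis:
  u_1 = (1, 1, -1, 0)
  u_2 = (-8/3, 1/3, -7/3, 0)
  u_3 = (1/19, -5/38, -3/38, -1)

Apply the Gram-Schmidt recurrence
  u_1 = v_1
  u_i = v_i − Σ_{j<i} ((v_i · u_j) / (u_j · u_j)) · u_j.

Step by step this gives:
  u_1 = (1, 1, -1, 0)
  u_2 = (-8/3, 1/3, -7/3, 0)
  u_3 = (1/19, -5/38, -3/38, -1)

Orthogonality check:
  u_2 · u_1 = 0 (should be 0)
  u_3 · u_1 = 0 (should be 0)
  u_3 · u_2 = 0 (should be 0)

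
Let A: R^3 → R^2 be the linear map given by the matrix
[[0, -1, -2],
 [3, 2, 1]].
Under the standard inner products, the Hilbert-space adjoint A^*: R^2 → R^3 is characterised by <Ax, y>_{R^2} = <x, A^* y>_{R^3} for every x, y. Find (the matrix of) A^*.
A^* = A^T =
[[0, 3],
 [-1, 2],
 [-2, 1]]

For real matrices with standard dot products, the defining identity <Ax, y> = <x, A^* y> gives (Ax)^T y = x^T (A^*) y, i.e. x^T A^T y = x^T (A^*) y. Since this holds for all x, y, we must have A^* = A^T. Therefore
A^* =
[[0, 3],
 [-1, 2],
 [-2, 1]].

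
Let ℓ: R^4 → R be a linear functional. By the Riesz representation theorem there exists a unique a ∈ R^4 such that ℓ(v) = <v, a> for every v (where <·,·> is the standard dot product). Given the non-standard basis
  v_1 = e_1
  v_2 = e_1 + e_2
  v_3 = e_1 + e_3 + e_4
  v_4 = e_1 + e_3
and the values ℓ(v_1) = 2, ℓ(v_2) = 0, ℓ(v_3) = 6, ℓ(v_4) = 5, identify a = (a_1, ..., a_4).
a = (2, -2, 3, 1)

Write a = (a_1, ..., a_4) in the standard basis. For each basis vector v_i, ℓ(v_i) = <v_i, a> is a linear equation in the a_j's. Collect the n equations into a matrix system V a = ℓ, where row i of V is v_i (expressed in the standard basis). Since V is invertible (lower-triangular with 1s on the diagonal, up to permutation), solve by back-substitution:
  V =
[[1, 0, 0, 0],
 [1, 1, 0, 0],
 [1, 0, 1, 1],
 [1, 0, 1, 0]]
  V a = (2, 0, 6, 5)
Solving gives a = (2, -2, 3, 1).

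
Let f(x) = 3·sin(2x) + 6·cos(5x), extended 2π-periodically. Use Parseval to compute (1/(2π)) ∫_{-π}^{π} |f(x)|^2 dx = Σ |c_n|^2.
Σ |c_n|^2 = 45/2

Expand |f|^2 and use orthogonality of {sin(nx), cos(mx)} on [-π, π]:
  ∫_{-π}^{π} sin(nx)^2 dx = π, ∫ cos(mx)^2 dx = π, and cross terms integrate to 0.
So ∫_{-π}^{π} f(x)^2 dx = 3^2 · π + 6^2 · π = (9 + 36)π.
Divide by 2π: (9 + 36)/2 = 45/2.
By Parseval, this equals Σ |c_n|^2.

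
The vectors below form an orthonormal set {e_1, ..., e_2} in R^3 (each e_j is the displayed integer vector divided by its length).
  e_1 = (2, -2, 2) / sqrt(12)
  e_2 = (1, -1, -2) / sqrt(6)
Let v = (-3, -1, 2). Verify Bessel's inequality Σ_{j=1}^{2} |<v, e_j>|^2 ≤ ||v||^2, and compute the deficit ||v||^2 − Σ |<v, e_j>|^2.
Σ |<v, e_j>|^2 = 6; ||v||^2 = 14; deficit = 8

Write each e_j = u_j / sqrt(<u_j, u_j>) where u_j is the displayed integer vector. Then <v, e_j> = <v, u_j> / sqrt(<u_j, u_j>), so |<v, e_j>|^2 = <v, u_j>^2 / <u_j, u_j>.
Coefficients: <v, e_1> = 0/sqrt(12), <v, e_2> = -6/sqrt(6).
Square and sum: Σ |<v, e_j>|^2 = 6.
Compute ||v||^2 = v·v = 14.
Deficit = 14 − 6 = 8 ≥ 0, confirming Bessel's inequality. (The deficit equals ||v − Σ <v,e_j> e_j||^2, the squared distance from v to span{e_j}.)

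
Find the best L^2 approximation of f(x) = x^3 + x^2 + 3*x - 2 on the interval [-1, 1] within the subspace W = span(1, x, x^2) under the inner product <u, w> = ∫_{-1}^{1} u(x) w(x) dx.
g(x) = x^2 + 18*x/5 - 2

The best approximation g ∈ W is the orthogonal projection of f onto W. Writing g = a_0 + a_1 x + a_2 x^2, the coefficients solve the normal equations G · a = b where
  G_{ij} = <φ_i, φ_j> and b_i = <f, φ_i>, with φ_0 = 1, φ_1 = x, φ_2 = x^2.
G =
  [2, 0, 2/3]
  [0, 2/3, 0]
  [2/3, 0, 2/5],
b = (-10/3, 12/5, -14/15).
Solving gives a_0 = -2, a_1 = 18/5, a_2 = 1, so
  g(x) = x^2 + 18*x/5 - 2.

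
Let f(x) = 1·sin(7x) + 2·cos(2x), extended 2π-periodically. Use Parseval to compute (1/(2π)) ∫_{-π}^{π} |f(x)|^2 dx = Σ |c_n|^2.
Σ |c_n|^2 = 5/2

Expand |f|^2 and use orthogonality of {sin(nx), cos(mx)} on [-π, π]:
  ∫_{-π}^{π} sin(nx)^2 dx = π, ∫ cos(mx)^2 dx = π, and cross terms integrate to 0.
So ∫_{-π}^{π} f(x)^2 dx = 1^2 · π + 2^2 · π = (1 + 4)π.
Divide by 2π: (1 + 4)/2 = 5/2.
By Parseval, this equals Σ |c_n|^2.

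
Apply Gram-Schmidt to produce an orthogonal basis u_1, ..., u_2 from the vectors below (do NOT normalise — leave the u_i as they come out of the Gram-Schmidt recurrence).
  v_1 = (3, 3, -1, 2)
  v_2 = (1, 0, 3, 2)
Orthogonal basis:
  u_1 = (3, 3, -1, 2)
  u_2 = (11/23, -12/23, 73/23, 38/23)

Apply the Gram-Schmidt recurrence
  u_1 = v_1
  u_i = v_i − Σ_{j<i} ((v_i · u_j) / (u_j · u_j)) · u_j.

Step by step this gives:
  u_1 = (3, 3, -1, 2)
  u_2 = (11/23, -12/23, 73/23, 38/23)

Orthogonality check:
  u_2 · u_1 = 0 (should be 0)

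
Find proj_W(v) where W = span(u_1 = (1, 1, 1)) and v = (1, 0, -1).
proj_W(v) = (0, 0, 0)

Set up U = [u_1 | ... | u_1] ∈ R^(3×1). The projector onto W = col(U) is P = U (U^T U)^(-1) U^T.
Compute U^T U =
  [3],
and U^T v = (0).
Solve U^T U · c = U^T v for the coefficients: c = (0). The projection is proj_W(v) = U c.
Check: (v - proj_W(v)) · u_1 = 0  (should be 0).
Result: proj_W(v) = (0, 0, 0).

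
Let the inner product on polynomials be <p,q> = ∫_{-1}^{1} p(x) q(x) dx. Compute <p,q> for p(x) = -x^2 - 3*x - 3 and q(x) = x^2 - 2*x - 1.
<p,q> = 124/15

Expand the product: p(x)·q(x) = -x^4 - x^3 + 4*x^2 + 9*x + 3.
∫_{-1}^{1} of each monomial x^k gives [2/(k+1) if k even, 0 if k odd]. Integrating term-by-term (or equivalently evaluating the antiderivative F(x) = -x^5/5 - x^4/4 + 4*x^3/3 + 9*x^2/2 + 3*x at the endpoints):
  F(1) − F(−1) = 503/60 − (7/60) = 124/15.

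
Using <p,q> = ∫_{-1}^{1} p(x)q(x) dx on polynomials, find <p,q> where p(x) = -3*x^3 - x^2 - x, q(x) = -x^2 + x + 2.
<p,q> = -14/5

Expand the product: p(x)·q(x) = 3*x^5 - 2*x^4 - 6*x^3 - 3*x^2 - 2*x.
∫_{-1}^{1} of each monomial x^k gives [2/(k+1) if k even, 0 if k odd]. Integrating term-by-term (or equivalently evaluating the antiderivative F(x) = x^6/2 - 2*x^5/5 - 3*x^4/2 - x^3 - x^2 at the endpoints):
  F(1) − F(−1) = -17/5 − (-3/5) = -14/5.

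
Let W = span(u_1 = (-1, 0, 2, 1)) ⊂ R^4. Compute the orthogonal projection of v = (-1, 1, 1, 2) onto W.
proj_W(v) = (-5/6, 0, 5/3, 5/6)

Set up U = [u_1 | ... | u_1] ∈ R^(4×1). The projector onto W = col(U) is P = U (U^T U)^(-1) U^T.
Compute U^T U =
  [6],
and U^T v = (5).
Solve U^T U · c = U^T v for the coefficients: c = (5/6). The projection is proj_W(v) = U c.
Check: (v - proj_W(v)) · u_1 = 0  (should be 0).
Result: proj_W(v) = (-5/6, 0, 5/3, 5/6).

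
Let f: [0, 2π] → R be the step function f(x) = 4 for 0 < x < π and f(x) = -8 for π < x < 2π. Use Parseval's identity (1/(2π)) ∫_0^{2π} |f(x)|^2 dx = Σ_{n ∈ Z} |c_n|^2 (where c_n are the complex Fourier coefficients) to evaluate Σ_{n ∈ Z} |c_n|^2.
Σ |c_n|^2 = 40

Parseval equates the L^2 energy of f (normalised by 1/(2π)) with the ℓ^2 sum of its Fourier coefficients: (1/(2π)) ∫_0^{2π} |f|^2 = Σ |c_n|^2.
Compute the left side: (1/(2π)) [∫_0^π 4^2 dx + ∫_π^{2π} (-8)^2 dx] = (1/(2π)) · (16π + 64π) = (16 + 64)/2 = 40.
So Σ_{n ∈ Z} |c_n|^2 = 40.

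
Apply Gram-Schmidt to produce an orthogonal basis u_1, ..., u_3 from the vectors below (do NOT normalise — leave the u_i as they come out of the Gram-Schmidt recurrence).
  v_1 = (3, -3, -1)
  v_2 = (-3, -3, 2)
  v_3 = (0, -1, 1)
Orthogonal basis:
  u_1 = (3, -3, -1)
  u_2 = (-51/19, -63/19, 36/19)
  u_3 = (15/46, 5/46, 15/23)

Apply the Gram-Schmidt recurrence
  u_1 = v_1
  u_i = v_i − Σ_{j<i} ((v_i · u_j) / (u_j · u_j)) · u_j.

Step by step this gives:
  u_1 = (3, -3, -1)
  u_2 = (-51/19, -63/19, 36/19)
  u_3 = (15/46, 5/46, 15/23)

Orthogonality check:
  u_2 · u_1 = 0 (should be 0)
  u_3 · u_1 = 0 (should be 0)
  u_3 · u_2 = 0 (should be 0)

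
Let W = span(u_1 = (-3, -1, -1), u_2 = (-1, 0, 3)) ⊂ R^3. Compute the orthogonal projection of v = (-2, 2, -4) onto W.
proj_W(v) = (-13/11, -8/11, -41/11)

Set up U = [u_1 | ... | u_2] ∈ R^(3×2). The projector onto W = col(U) is P = U (U^T U)^(-1) U^T.
Compute U^T U =
  [11, 0]
  [0, 10],
and U^T v = (8, -10).
Solve U^T U · c = U^T v for the coefficients: c = (8/11, -1). The projection is proj_W(v) = U c.
Check: (v - proj_W(v)) · u_1 = 0  (should be 0).
Check: (v - proj_W(v)) · u_2 = 0  (should be 0).
Result: proj_W(v) = (-13/11, -8/11, -41/11).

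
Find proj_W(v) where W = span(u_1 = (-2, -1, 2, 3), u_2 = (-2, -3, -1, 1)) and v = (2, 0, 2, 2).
proj_W(v) = (-2/103, 119/103, 182/103, 123/103)

Set up U = [u_1 | ... | u_2] ∈ R^(4×2). The projector onto W = col(U) is P = U (U^T U)^(-1) U^T.
Compute U^T U =
  [18, 8]
  [8, 15],
and U^T v = (6, -4).
Solve U^T U · c = U^T v for the coefficients: c = (61/103, -60/103). The projection is proj_W(v) = U c.
Check: (v - proj_W(v)) · u_1 = 0  (should be 0).
Check: (v - proj_W(v)) · u_2 = 0  (should be 0).
Result: proj_W(v) = (-2/103, 119/103, 182/103, 123/103).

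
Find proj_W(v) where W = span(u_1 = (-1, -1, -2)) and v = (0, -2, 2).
proj_W(v) = (1/3, 1/3, 2/3)

Set up U = [u_1 | ... | u_1] ∈ R^(3×1). The projector onto W = col(U) is P = U (U^T U)^(-1) U^T.
Compute U^T U =
  [6],
and U^T v = (-2).
Solve U^T U · c = U^T v for the coefficients: c = (-1/3). The projection is proj_W(v) = U c.
Check: (v - proj_W(v)) · u_1 = 0  (should be 0).
Result: proj_W(v) = (1/3, 1/3, 2/3).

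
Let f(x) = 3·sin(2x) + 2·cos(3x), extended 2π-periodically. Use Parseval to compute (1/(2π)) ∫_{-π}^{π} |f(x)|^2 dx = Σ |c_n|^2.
Σ |c_n|^2 = 13/2

Expand |f|^2 and use orthogonality of {sin(nx), cos(mx)} on [-π, π]:
  ∫_{-π}^{π} sin(nx)^2 dx = π, ∫ cos(mx)^2 dx = π, and cross terms integrate to 0.
So ∫_{-π}^{π} f(x)^2 dx = 3^2 · π + 2^2 · π = (9 + 4)π.
Divide by 2π: (9 + 4)/2 = 13/2.
By Parseval, this equals Σ |c_n|^2.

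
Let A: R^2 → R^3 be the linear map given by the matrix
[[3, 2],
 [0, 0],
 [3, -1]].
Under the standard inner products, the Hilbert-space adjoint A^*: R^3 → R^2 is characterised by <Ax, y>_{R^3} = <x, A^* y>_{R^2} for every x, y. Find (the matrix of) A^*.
A^* = A^T =
[[3, 0, 3],
 [2, 0, -1]]

For real matrices with standard dot products, the defining identity <Ax, y> = <x, A^* y> gives (Ax)^T y = x^T (A^*) y, i.e. x^T A^T y = x^T (A^*) y. Since this holds for all x, y, we must have A^* = A^T. Therefore
A^* =
[[3, 0, 3],
 [2, 0, -1]].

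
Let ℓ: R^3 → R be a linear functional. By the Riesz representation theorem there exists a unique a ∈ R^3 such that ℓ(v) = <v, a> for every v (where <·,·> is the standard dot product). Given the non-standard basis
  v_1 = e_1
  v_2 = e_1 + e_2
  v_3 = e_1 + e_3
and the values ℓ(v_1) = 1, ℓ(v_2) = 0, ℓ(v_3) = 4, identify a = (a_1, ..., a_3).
a = (1, -1, 3)

Write a = (a_1, ..., a_3) in the standard basis. For each basis vector v_i, ℓ(v_i) = <v_i, a> is a linear equation in the a_j's. Collect the n equations into a matrix system V a = ℓ, where row i of V is v_i (expressed in the standard basis). Since V is invertible (lower-triangular with 1s on the diagonal, up to permutation), solve by back-substitution:
  V =
[[1, 0, 0],
 [1, 1, 0],
 [1, 0, 1]]
  V a = (1, 0, 4)
Solving gives a = (1, -1, 3).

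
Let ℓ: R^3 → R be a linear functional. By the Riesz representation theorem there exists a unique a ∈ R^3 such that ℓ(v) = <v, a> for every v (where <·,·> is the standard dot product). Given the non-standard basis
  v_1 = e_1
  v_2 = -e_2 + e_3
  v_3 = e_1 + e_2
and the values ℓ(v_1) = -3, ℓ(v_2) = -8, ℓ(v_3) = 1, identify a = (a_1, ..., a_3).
a = (-3, 4, -4)

Write a = (a_1, ..., a_3) in the standard basis. For each basis vector v_i, ℓ(v_i) = <v_i, a> is a linear equation in the a_j's. Collect the n equations into a matrix system V a = ℓ, where row i of V is v_i (expressed in the standard basis). Since V is invertible (lower-triangular with 1s on the diagonal, up to permutation), solve by back-substitution:
  V =
[[1, 0, 0],
 [0, -1, 1],
 [1, 1, 0]]
  V a = (-3, -8, 1)
Solving gives a = (-3, 4, -4).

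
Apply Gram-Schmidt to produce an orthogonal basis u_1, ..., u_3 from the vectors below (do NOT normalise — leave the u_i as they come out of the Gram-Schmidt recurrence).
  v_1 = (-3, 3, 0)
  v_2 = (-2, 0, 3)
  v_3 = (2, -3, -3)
Orthogonal basis:
  u_1 = (-3, 3, 0)
  u_2 = (-1, -1, 3)
  u_3 = (-27/22, -27/22, -9/11)

Apply the Gram-Schmidt recurrence
  u_1 = v_1
  u_i = v_i − Σ_{j<i} ((v_i · u_j) / (u_j · u_j)) · u_j.

Step by step this gives:
  u_1 = (-3, 3, 0)
  u_2 = (-1, -1, 3)
  u_3 = (-27/22, -27/22, -9/11)

Orthogonality check:
  u_2 · u_1 = 0 (should be 0)
  u_3 · u_1 = 0 (should be 0)
  u_3 · u_2 = 0 (should be 0)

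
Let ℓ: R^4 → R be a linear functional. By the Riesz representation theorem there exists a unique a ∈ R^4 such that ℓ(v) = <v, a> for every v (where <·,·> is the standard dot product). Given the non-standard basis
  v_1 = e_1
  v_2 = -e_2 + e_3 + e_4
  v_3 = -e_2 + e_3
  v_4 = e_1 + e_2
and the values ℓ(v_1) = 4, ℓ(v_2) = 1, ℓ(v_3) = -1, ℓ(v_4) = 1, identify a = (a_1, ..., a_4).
a = (4, -3, -4, 2)

Write a = (a_1, ..., a_4) in the standard basis. For each basis vector v_i, ℓ(v_i) = <v_i, a> is a linear equation in the a_j's. Collect the n equations into a matrix system V a = ℓ, where row i of V is v_i (expressed in the standard basis). Since V is invertible (lower-triangular with 1s on the diagonal, up to permutation), solve by back-substitution:
  V =
[[1, 0, 0, 0],
 [0, -1, 1, 1],
 [0, -1, 1, 0],
 [1, 1, 0, 0]]
  V a = (4, 1, -1, 1)
Solving gives a = (4, -3, -4, 2).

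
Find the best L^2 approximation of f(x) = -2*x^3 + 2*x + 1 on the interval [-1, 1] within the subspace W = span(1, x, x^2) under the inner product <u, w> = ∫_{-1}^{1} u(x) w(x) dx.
g(x) = 4*x/5 + 1

The best approximation g ∈ W is the orthogonal projection of f onto W. Writing g = a_0 + a_1 x + a_2 x^2, the coefficients solve the normal equations G · a = b where
  G_{ij} = <φ_i, φ_j> and b_i = <f, φ_i>, with φ_0 = 1, φ_1 = x, φ_2 = x^2.
G =
  [2, 0, 2/3]
  [0, 2/3, 0]
  [2/3, 0, 2/5],
b = (2, 8/15, 2/3).
Solving gives a_0 = 1, a_1 = 4/5, a_2 = 0, so
  g(x) = 4*x/5 + 1.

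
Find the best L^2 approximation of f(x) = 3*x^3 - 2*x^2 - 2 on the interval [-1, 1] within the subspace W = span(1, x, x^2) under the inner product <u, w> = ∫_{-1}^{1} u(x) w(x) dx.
g(x) = -2*x^2 + 9*x/5 - 2

The best approximation g ∈ W is the orthogonal projection of f onto W. Writing g = a_0 + a_1 x + a_2 x^2, the coefficients solve the normal equations G · a = b where
  G_{ij} = <φ_i, φ_j> and b_i = <f, φ_i>, with φ_0 = 1, φ_1 = x, φ_2 = x^2.
G =
  [2, 0, 2/3]
  [0, 2/3, 0]
  [2/3, 0, 2/5],
b = (-16/3, 6/5, -32/15).
Solving gives a_0 = -2, a_1 = 9/5, a_2 = -2, so
  g(x) = -2*x^2 + 9*x/5 - 2.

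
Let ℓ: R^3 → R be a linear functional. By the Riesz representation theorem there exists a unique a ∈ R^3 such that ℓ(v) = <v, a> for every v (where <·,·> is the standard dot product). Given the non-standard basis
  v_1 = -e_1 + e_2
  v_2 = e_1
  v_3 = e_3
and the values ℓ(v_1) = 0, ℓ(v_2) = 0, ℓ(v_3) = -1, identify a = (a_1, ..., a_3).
a = (0, 0, -1)

Write a = (a_1, ..., a_3) in the standard basis. For each basis vector v_i, ℓ(v_i) = <v_i, a> is a linear equation in the a_j's. Collect the n equations into a matrix system V a = ℓ, where row i of V is v_i (expressed in the standard basis). Since V is invertible (lower-triangular with 1s on the diagonal, up to permutation), solve by back-substitution:
  V =
[[-1, 1, 0],
 [1, 0, 0],
 [0, 0, 1]]
  V a = (0, 0, -1)
Solving gives a = (0, 0, -1).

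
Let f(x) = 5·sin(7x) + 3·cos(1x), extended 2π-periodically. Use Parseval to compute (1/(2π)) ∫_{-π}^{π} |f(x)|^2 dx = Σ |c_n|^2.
Σ |c_n|^2 = 17

Expand |f|^2 and use orthogonality of {sin(nx), cos(mx)} on [-π, π]:
  ∫_{-π}^{π} sin(nx)^2 dx = π, ∫ cos(mx)^2 dx = π, and cross terms integrate to 0.
So ∫_{-π}^{π} f(x)^2 dx = 5^2 · π + 3^2 · π = (25 + 9)π.
Divide by 2π: (25 + 9)/2 = 17.
By Parseval, this equals Σ |c_n|^2.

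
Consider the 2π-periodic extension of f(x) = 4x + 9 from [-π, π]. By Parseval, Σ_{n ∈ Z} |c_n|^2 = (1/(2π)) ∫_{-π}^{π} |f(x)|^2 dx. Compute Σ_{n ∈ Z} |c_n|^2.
Σ |c_n|^2 = 16π^2/3 + 81

Expand and integrate term by term over [-π, π]:
  ∫ (4x)^2 dx = 16·(2π^3/3); ∫ 2·4·(9)·x dx = 0 (odd integrand); ∫ 9^2 dx = 81·2π.
So (1/(2π)) ∫_{-π}^{π} (4x + 9)^2 dx = 16π^2/3 + 81 = 16π^2/3 + 81.
Parseval ⇒ Σ |c_n|^2 = 16π^2/3 + 81.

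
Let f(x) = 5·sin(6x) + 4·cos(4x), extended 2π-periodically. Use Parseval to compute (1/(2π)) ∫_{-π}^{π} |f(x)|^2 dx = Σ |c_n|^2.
Σ |c_n|^2 = 41/2

Expand |f|^2 and use orthogonality of {sin(nx), cos(mx)} on [-π, π]:
  ∫_{-π}^{π} sin(nx)^2 dx = π, ∫ cos(mx)^2 dx = π, and cross terms integrate to 0.
So ∫_{-π}^{π} f(x)^2 dx = 5^2 · π + 4^2 · π = (25 + 16)π.
Divide by 2π: (25 + 16)/2 = 41/2.
By Parseval, this equals Σ |c_n|^2.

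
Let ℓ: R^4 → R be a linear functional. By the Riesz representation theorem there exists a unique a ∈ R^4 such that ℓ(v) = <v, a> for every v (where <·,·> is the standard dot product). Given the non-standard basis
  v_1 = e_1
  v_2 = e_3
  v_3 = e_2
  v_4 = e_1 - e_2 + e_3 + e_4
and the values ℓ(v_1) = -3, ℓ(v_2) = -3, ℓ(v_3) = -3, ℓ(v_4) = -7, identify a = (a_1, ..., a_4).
a = (-3, -3, -3, -4)

Write a = (a_1, ..., a_4) in the standard basis. For each basis vector v_i, ℓ(v_i) = <v_i, a> is a linear equation in the a_j's. Collect the n equations into a matrix system V a = ℓ, where row i of V is v_i (expressed in the standard basis). Since V is invertible (lower-triangular with 1s on the diagonal, up to permutation), solve by back-substitution:
  V =
[[1, 0, 0, 0],
 [0, 0, 1, 0],
 [0, 1, 0, 0],
 [1, -1, 1, 1]]
  V a = (-3, -3, -3, -7)
Solving gives a = (-3, -3, -3, -4).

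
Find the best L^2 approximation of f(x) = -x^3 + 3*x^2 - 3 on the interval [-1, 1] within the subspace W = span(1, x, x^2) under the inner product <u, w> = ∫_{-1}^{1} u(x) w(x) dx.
g(x) = 3*x^2 - 3*x/5 - 3

The best approximation g ∈ W is the orthogonal projection of f onto W. Writing g = a_0 + a_1 x + a_2 x^2, the coefficients solve the normal equations G · a = b where
  G_{ij} = <φ_i, φ_j> and b_i = <f, φ_i>, with φ_0 = 1, φ_1 = x, φ_2 = x^2.
G =
  [2, 0, 2/3]
  [0, 2/3, 0]
  [2/3, 0, 2/5],
b = (-4, -2/5, -4/5).
Solving gives a_0 = -3, a_1 = -3/5, a_2 = 3, so
  g(x) = 3*x^2 - 3*x/5 - 3.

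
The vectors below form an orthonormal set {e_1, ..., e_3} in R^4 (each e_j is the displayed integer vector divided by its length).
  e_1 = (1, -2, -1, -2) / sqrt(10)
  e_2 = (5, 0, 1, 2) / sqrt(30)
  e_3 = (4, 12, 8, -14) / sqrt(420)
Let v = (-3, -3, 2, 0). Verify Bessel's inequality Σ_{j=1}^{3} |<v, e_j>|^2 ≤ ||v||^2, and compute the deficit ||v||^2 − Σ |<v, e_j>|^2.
Σ |<v, e_j>|^2 = 286/35; ||v||^2 = 22; deficit = 484/35

Write each e_j = u_j / sqrt(<u_j, u_j>) where u_j is the displayed integer vector. Then <v, e_j> = <v, u_j> / sqrt(<u_j, u_j>), so |<v, e_j>|^2 = <v, u_j>^2 / <u_j, u_j>.
Coefficients: <v, e_1> = 1/sqrt(10), <v, e_2> = -13/sqrt(30), <v, e_3> = -32/sqrt(420).
Square and sum: Σ |<v, e_j>|^2 = 286/35.
Compute ||v||^2 = v·v = 22.
Deficit = 22 − 286/35 = 484/35 ≥ 0, confirming Bessel's inequality. (The deficit equals ||v − Σ <v,e_j> e_j||^2, the squared distance from v to span{e_j}.)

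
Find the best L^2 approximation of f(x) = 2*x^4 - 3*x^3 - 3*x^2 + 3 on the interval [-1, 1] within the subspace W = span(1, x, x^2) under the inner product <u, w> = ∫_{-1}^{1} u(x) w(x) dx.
g(x) = -9*x^2/7 - 9*x/5 + 99/35

The best approximation g ∈ W is the orthogonal projection of f onto W. Writing g = a_0 + a_1 x + a_2 x^2, the coefficients solve the normal equations G · a = b where
  G_{ij} = <φ_i, φ_j> and b_i = <f, φ_i>, with φ_0 = 1, φ_1 = x, φ_2 = x^2.
G =
  [2, 0, 2/3]
  [0, 2/3, 0]
  [2/3, 0, 2/5],
b = (24/5, -6/5, 48/35).
Solving gives a_0 = 99/35, a_1 = -9/5, a_2 = -9/7, so
  g(x) = -9*x^2/7 - 9*x/5 + 99/35.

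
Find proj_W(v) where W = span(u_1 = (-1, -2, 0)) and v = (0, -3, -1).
proj_W(v) = (-6/5, -12/5, 0)

Set up U = [u_1 | ... | u_1] ∈ R^(3×1). The projector onto W = col(U) is P = U (U^T U)^(-1) U^T.
Compute U^T U =
  [5],
and U^T v = (6).
Solve U^T U · c = U^T v for the coefficients: c = (6/5). The projection is proj_W(v) = U c.
Check: (v - proj_W(v)) · u_1 = 0  (should be 0).
Result: proj_W(v) = (-6/5, -12/5, 0).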